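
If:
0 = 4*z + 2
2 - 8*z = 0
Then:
No Solution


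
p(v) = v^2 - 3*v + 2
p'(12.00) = 21.00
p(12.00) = 110.00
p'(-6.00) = -15.00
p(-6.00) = 56.00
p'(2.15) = 1.30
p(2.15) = 0.17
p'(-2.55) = -8.10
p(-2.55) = 16.15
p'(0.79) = -1.42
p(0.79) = 0.25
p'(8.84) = 14.68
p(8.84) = 53.63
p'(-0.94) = -4.88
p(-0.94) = 5.70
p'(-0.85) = -4.70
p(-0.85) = 5.27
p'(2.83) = 2.66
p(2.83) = 1.52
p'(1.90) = 0.80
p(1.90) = -0.09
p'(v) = 2*v - 3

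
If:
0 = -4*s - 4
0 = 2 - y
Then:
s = -1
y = 2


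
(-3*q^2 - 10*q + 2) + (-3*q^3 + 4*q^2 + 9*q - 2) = -3*q^3 + q^2 - q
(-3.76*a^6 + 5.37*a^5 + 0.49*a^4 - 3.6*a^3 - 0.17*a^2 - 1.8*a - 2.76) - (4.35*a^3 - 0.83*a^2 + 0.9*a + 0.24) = -3.76*a^6 + 5.37*a^5 + 0.49*a^4 - 7.95*a^3 + 0.66*a^2 - 2.7*a - 3.0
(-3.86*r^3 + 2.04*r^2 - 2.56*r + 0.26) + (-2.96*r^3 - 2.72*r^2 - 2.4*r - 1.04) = -6.82*r^3 - 0.68*r^2 - 4.96*r - 0.78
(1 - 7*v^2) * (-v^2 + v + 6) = 7*v^4 - 7*v^3 - 43*v^2 + v + 6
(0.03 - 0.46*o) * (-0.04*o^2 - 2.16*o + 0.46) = 0.0184*o^3 + 0.9924*o^2 - 0.2764*o + 0.0138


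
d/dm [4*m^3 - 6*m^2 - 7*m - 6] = 12*m^2 - 12*m - 7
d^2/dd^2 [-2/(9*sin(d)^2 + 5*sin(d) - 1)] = 2*(324*sin(d)^4 + 135*sin(d)^3 - 425*sin(d)^2 - 265*sin(d) - 68)/(9*sin(d)^2 + 5*sin(d) - 1)^3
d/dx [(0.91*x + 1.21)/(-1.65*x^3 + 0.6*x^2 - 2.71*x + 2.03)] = (3.003*x^3 + 5.4435*x^2 - 1.452*x + 5.1264)/(2.7225*x^6 - 1.98*x^5 + 9.303*x^4 - 9.951*x^3 + 9.7801*x^2 - 11.0026*x + 4.1209)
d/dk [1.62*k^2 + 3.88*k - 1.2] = 3.24*k + 3.88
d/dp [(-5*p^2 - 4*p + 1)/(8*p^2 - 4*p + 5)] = 2*(26*p^2 - 33*p - 8)/(64*p^4 - 64*p^3 + 96*p^2 - 40*p + 25)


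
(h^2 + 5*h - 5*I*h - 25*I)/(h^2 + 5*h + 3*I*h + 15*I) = (h - 5*I)/(h + 3*I)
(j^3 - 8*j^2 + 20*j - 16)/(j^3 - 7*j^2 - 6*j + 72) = (j^2 - 4*j + 4)/(j^2 - 3*j - 18)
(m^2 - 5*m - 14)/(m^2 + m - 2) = (m - 7)/(m - 1)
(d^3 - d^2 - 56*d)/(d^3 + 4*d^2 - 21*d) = (d - 8)/(d - 3)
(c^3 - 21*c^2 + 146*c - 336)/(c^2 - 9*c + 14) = (c^2 - 14*c + 48)/(c - 2)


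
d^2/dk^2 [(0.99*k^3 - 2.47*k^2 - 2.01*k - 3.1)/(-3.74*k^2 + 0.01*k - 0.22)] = (-2.8421709430404e-14*k^5 + 58.043854*k^3 + 247.988532*k^2 - 10.906104*k - 4.8528)/(52.313624*k^6 - 0.419628*k^5 + 9.232938*k^4 - 0.049369*k^3 + 0.543114*k^2 - 0.001452*k + 0.010648)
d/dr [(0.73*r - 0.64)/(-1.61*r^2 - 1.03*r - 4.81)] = (1.1753*r^2 - 2.0608*r - 4.1705)/(2.5921*r^4 + 3.3166*r^3 + 16.5491*r^2 + 9.9086*r + 23.1361)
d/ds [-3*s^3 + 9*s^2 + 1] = 9*s*(2 - s)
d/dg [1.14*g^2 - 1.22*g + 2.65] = 2.28*g - 1.22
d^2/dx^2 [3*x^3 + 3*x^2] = 18*x + 6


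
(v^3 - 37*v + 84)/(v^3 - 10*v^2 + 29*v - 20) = (v^2 + 4*v - 21)/(v^2 - 6*v + 5)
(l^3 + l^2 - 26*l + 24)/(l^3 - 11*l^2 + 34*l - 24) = (l + 6)/(l - 6)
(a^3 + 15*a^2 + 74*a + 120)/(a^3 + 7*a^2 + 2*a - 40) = (a + 6)/(a - 2)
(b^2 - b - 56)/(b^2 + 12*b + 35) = (b - 8)/(b + 5)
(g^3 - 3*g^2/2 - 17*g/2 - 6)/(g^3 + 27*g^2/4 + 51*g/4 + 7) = 2*(2*g^2 - 5*g - 12)/(4*g^2 + 23*g + 28)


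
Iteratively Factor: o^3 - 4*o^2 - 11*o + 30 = (o + 3)*(o^2 - 7*o + 10) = (o - 2)*(o + 3)*(o - 5)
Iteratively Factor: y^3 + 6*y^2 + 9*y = (y)*(y^2 + 6*y + 9) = y*(y + 3)*(y + 3)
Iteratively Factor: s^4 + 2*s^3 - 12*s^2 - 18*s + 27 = (s + 3)*(s^3 - s^2 - 9*s + 9) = (s - 3)*(s + 3)*(s^2 + 2*s - 3) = (s - 3)*(s + 3)^2*(s - 1)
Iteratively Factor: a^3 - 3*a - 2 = (a - 2)*(a^2 + 2*a + 1) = (a - 2)*(a + 1)*(a + 1)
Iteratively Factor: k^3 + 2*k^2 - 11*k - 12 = (k + 4)*(k^2 - 2*k - 3) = (k - 3)*(k + 4)*(k + 1)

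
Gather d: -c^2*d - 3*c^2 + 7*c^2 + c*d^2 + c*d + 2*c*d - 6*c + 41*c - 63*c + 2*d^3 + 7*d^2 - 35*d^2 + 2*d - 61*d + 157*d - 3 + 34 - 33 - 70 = 4*c^2 - 28*c + 2*d^3 + d^2*(c - 28) + d*(-c^2 + 3*c + 98) - 72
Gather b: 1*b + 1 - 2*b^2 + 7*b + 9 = -2*b^2 + 8*b + 10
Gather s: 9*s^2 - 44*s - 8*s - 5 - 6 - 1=9*s^2 - 52*s - 12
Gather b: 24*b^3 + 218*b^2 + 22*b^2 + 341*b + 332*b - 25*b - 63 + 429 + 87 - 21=24*b^3 + 240*b^2 + 648*b + 432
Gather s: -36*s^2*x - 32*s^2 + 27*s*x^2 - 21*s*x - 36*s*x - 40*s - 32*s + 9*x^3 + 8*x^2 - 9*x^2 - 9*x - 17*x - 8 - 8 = s^2*(-36*x - 32) + s*(27*x^2 - 57*x - 72) + 9*x^3 - x^2 - 26*x - 16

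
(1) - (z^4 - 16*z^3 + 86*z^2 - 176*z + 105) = -z^4 + 16*z^3 - 86*z^2 + 176*z - 104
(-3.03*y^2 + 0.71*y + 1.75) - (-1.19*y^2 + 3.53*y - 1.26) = -1.84*y^2 - 2.82*y + 3.01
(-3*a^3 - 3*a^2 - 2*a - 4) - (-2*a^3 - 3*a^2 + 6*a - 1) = -a^3 - 8*a - 3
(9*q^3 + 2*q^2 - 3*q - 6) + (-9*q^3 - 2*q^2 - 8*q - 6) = -11*q - 12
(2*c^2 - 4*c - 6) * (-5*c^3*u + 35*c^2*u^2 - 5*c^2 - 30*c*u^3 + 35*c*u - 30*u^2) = -10*c^5*u + 70*c^4*u^2 + 20*c^4*u - 10*c^4 - 60*c^3*u^3 - 140*c^3*u^2 + 100*c^3*u + 20*c^3 + 120*c^2*u^3 - 270*c^2*u^2 - 140*c^2*u + 30*c^2 + 180*c*u^3 + 120*c*u^2 - 210*c*u + 180*u^2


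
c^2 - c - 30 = (c - 6)*(c + 5)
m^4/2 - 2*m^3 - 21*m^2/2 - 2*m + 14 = (m/2 + 1)*(m - 7)*(m - 1)*(m + 2)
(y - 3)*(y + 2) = y^2 - y - 6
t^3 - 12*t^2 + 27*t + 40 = (t - 8)*(t - 5)*(t + 1)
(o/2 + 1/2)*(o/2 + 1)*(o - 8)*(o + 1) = o^4/4 - o^3 - 27*o^2/4 - 19*o/2 - 4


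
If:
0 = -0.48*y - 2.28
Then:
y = -4.75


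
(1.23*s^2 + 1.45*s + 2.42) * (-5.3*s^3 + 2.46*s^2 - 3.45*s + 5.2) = -6.519*s^5 - 4.6592*s^4 - 13.5025*s^3 + 7.3467*s^2 - 0.809*s + 12.584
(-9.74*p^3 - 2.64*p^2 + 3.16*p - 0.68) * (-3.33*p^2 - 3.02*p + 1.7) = 32.4342*p^5 + 38.206*p^4 - 19.108*p^3 - 11.7668*p^2 + 7.4256*p - 1.156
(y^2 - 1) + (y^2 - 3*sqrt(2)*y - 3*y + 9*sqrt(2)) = 2*y^2 - 3*sqrt(2)*y - 3*y - 1 + 9*sqrt(2)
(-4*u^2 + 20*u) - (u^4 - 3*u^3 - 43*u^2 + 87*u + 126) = -u^4 + 3*u^3 + 39*u^2 - 67*u - 126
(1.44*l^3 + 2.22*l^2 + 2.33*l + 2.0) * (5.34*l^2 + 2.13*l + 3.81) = 7.6896*l^5 + 14.922*l^4 + 22.6572*l^3 + 24.1011*l^2 + 13.1373*l + 7.62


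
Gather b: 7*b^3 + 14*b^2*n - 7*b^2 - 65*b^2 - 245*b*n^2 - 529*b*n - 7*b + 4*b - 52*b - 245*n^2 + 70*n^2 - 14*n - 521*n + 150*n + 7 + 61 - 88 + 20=7*b^3 + b^2*(14*n - 72) + b*(-245*n^2 - 529*n - 55) - 175*n^2 - 385*n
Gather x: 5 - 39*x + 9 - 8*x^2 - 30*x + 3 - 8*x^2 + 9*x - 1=-16*x^2 - 60*x + 16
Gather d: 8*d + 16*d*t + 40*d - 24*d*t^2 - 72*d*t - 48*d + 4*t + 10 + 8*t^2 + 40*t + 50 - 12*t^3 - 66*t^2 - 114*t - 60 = d*(-24*t^2 - 56*t) - 12*t^3 - 58*t^2 - 70*t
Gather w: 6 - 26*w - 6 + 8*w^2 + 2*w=8*w^2 - 24*w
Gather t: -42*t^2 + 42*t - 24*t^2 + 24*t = -66*t^2 + 66*t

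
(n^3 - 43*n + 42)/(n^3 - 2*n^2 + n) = (n^2 + n - 42)/(n*(n - 1))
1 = 1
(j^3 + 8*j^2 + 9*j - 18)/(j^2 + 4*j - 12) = (j^2 + 2*j - 3)/(j - 2)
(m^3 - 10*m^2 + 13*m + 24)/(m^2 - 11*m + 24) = m + 1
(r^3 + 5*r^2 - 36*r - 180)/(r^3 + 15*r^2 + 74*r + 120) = (r - 6)/(r + 4)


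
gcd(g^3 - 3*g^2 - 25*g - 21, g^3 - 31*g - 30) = g + 1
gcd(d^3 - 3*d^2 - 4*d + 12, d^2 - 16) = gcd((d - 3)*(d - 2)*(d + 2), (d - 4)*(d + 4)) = 1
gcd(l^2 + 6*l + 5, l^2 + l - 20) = l + 5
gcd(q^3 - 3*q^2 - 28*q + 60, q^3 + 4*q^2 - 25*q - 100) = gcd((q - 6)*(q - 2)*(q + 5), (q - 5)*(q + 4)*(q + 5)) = q + 5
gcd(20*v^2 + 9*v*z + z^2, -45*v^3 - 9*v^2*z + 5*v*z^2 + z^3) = 5*v + z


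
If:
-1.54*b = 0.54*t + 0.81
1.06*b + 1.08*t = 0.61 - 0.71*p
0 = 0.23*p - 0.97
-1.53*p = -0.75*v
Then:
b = 0.38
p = 4.22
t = -2.58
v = 8.60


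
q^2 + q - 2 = (q - 1)*(q + 2)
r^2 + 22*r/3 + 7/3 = (r + 1/3)*(r + 7)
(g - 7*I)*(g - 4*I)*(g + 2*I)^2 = g^4 - 7*I*g^3 + 12*g^2 - 68*I*g + 112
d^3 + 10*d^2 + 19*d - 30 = (d - 1)*(d + 5)*(d + 6)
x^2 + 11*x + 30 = (x + 5)*(x + 6)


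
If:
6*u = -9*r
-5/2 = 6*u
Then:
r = 5/18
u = -5/12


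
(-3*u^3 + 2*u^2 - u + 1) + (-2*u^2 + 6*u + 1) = -3*u^3 + 5*u + 2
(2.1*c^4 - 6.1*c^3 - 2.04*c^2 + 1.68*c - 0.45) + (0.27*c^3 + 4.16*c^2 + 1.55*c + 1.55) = 2.1*c^4 - 5.83*c^3 + 2.12*c^2 + 3.23*c + 1.1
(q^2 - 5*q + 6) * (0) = 0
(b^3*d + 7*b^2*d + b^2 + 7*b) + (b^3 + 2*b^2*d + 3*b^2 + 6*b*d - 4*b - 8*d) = b^3*d + b^3 + 9*b^2*d + 4*b^2 + 6*b*d + 3*b - 8*d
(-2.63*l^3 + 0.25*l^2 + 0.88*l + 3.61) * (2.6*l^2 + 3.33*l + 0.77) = -6.838*l^5 - 8.1079*l^4 + 1.0954*l^3 + 12.5089*l^2 + 12.6989*l + 2.7797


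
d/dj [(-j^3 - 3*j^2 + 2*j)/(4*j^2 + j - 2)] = (-4*j^4 - 2*j^3 - 5*j^2 + 12*j - 4)/(16*j^4 + 8*j^3 - 15*j^2 - 4*j + 4)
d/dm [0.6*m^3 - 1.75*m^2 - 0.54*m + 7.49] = 1.8*m^2 - 3.5*m - 0.54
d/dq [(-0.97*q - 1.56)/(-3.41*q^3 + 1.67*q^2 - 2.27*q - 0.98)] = (-6.6154*q^3 - 14.3389*q^2 + 5.2104*q - 2.5906)/(11.6281*q^6 - 11.3894*q^5 + 18.2703*q^4 - 0.898199999999999*q^3 + 1.8797*q^2 + 4.4492*q + 0.9604)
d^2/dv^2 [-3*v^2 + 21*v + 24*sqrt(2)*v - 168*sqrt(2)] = -6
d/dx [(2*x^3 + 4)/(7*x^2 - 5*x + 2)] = 2*(3*x^2*(7*x^2 - 5*x + 2) - (14*x - 5)*(x^3 + 2))/(7*x^2 - 5*x + 2)^2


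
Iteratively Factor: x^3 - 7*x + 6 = (x - 2)*(x^2 + 2*x - 3) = (x - 2)*(x - 1)*(x + 3)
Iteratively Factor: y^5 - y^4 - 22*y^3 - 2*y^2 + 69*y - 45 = (y - 5)*(y^4 + 4*y^3 - 2*y^2 - 12*y + 9) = (y - 5)*(y - 1)*(y^3 + 5*y^2 + 3*y - 9) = (y - 5)*(y - 1)*(y + 3)*(y^2 + 2*y - 3) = (y - 5)*(y - 1)*(y + 3)^2*(y - 1)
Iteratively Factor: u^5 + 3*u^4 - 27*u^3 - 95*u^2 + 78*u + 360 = (u - 5)*(u^4 + 8*u^3 + 13*u^2 - 30*u - 72) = (u - 5)*(u + 4)*(u^3 + 4*u^2 - 3*u - 18) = (u - 5)*(u - 2)*(u + 4)*(u^2 + 6*u + 9) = (u - 5)*(u - 2)*(u + 3)*(u + 4)*(u + 3)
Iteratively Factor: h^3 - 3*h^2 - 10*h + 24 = (h + 3)*(h^2 - 6*h + 8) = (h - 2)*(h + 3)*(h - 4)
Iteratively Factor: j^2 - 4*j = (j - 4)*(j)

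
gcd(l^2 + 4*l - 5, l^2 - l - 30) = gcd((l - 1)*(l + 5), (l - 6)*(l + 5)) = l + 5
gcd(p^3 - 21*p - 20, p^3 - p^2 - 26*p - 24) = p^2 + 5*p + 4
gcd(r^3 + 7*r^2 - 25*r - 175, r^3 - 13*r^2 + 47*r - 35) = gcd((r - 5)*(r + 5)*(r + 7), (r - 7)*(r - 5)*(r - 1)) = r - 5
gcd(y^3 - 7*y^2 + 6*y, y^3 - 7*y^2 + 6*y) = y^3 - 7*y^2 + 6*y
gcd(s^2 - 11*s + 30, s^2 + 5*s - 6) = 1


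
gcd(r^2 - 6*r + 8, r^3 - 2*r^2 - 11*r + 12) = r - 4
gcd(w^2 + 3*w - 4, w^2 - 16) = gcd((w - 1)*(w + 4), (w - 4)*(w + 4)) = w + 4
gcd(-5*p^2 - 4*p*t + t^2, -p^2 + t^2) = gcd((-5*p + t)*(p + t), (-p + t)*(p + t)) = p + t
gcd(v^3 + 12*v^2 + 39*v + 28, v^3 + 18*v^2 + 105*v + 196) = v^2 + 11*v + 28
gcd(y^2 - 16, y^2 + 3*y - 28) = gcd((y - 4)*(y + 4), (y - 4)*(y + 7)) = y - 4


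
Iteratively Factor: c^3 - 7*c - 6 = (c + 2)*(c^2 - 2*c - 3) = (c - 3)*(c + 2)*(c + 1)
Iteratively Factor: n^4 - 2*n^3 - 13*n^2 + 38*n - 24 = (n - 2)*(n^3 - 13*n + 12) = (n - 2)*(n - 1)*(n^2 + n - 12) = (n - 2)*(n - 1)*(n + 4)*(n - 3)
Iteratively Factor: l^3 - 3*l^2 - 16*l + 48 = (l + 4)*(l^2 - 7*l + 12) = (l - 3)*(l + 4)*(l - 4)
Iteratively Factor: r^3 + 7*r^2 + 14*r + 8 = (r + 1)*(r^2 + 6*r + 8) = (r + 1)*(r + 2)*(r + 4)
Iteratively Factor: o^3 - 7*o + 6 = (o - 1)*(o^2 + o - 6) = (o - 2)*(o - 1)*(o + 3)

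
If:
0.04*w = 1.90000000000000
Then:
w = 47.50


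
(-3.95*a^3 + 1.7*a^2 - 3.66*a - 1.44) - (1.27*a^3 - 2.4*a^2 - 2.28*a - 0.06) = -5.22*a^3 + 4.1*a^2 - 1.38*a - 1.38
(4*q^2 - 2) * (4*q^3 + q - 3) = 16*q^5 - 4*q^3 - 12*q^2 - 2*q + 6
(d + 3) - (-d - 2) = 2*d + 5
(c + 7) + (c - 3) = 2*c + 4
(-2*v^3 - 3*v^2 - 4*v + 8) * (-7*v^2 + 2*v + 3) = 14*v^5 + 17*v^4 + 16*v^3 - 73*v^2 + 4*v + 24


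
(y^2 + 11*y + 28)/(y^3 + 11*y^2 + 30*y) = (y^2 + 11*y + 28)/(y*(y^2 + 11*y + 30))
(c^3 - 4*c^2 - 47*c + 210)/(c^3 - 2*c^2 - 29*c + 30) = (c^2 + 2*c - 35)/(c^2 + 4*c - 5)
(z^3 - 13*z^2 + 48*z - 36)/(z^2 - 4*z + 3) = (z^2 - 12*z + 36)/(z - 3)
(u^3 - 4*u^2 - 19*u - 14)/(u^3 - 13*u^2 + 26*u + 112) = (u + 1)/(u - 8)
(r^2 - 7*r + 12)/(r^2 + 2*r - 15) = (r - 4)/(r + 5)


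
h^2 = h^2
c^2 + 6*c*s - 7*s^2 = (c - s)*(c + 7*s)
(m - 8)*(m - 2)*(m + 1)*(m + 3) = m^4 - 6*m^3 - 21*m^2 + 34*m + 48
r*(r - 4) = r^2 - 4*r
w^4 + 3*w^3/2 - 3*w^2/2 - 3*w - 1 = (w + 1/2)*(w + 1)*(w - sqrt(2))*(w + sqrt(2))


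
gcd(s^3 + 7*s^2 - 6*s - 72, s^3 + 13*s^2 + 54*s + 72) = s^2 + 10*s + 24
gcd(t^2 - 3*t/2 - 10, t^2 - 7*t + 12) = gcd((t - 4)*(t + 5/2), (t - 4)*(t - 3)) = t - 4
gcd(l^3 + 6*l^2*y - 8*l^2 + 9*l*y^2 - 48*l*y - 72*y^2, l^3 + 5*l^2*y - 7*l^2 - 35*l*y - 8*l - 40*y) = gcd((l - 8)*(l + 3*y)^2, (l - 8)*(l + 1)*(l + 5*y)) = l - 8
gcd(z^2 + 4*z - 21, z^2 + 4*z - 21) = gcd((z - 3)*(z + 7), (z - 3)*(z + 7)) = z^2 + 4*z - 21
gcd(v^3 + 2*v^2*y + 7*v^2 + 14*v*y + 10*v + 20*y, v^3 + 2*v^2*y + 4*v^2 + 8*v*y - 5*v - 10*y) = v^2 + 2*v*y + 5*v + 10*y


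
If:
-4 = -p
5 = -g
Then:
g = -5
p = 4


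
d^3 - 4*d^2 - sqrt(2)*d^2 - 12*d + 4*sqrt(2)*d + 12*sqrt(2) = (d - 6)*(d + 2)*(d - sqrt(2))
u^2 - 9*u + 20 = (u - 5)*(u - 4)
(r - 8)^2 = r^2 - 16*r + 64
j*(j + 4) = j^2 + 4*j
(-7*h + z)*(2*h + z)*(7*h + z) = -98*h^3 - 49*h^2*z + 2*h*z^2 + z^3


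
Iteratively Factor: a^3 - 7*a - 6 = (a + 1)*(a^2 - a - 6) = (a - 3)*(a + 1)*(a + 2)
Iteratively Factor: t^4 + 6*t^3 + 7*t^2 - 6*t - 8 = (t + 1)*(t^3 + 5*t^2 + 2*t - 8) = (t + 1)*(t + 2)*(t^2 + 3*t - 4) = (t - 1)*(t + 1)*(t + 2)*(t + 4)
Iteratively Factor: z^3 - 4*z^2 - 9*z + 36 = (z - 3)*(z^2 - z - 12) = (z - 4)*(z - 3)*(z + 3)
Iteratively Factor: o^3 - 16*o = (o + 4)*(o^2 - 4*o) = (o - 4)*(o + 4)*(o)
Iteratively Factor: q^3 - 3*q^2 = (q)*(q^2 - 3*q) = q^2*(q - 3)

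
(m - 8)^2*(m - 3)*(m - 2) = m^4 - 21*m^3 + 150*m^2 - 416*m + 384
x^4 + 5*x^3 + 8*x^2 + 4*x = x*(x + 1)*(x + 2)^2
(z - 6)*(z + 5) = z^2 - z - 30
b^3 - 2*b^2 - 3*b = b*(b - 3)*(b + 1)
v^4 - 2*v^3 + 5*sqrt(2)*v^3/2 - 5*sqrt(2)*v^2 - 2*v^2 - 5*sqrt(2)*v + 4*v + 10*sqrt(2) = (v - 2)*(v - sqrt(2))*(v + sqrt(2))*(v + 5*sqrt(2)/2)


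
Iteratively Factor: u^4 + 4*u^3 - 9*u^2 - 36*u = (u - 3)*(u^3 + 7*u^2 + 12*u) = (u - 3)*(u + 3)*(u^2 + 4*u) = (u - 3)*(u + 3)*(u + 4)*(u)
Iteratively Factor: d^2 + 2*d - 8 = (d - 2)*(d + 4)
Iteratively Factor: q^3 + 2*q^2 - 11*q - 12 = (q + 4)*(q^2 - 2*q - 3) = (q + 1)*(q + 4)*(q - 3)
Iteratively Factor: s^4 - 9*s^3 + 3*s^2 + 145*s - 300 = (s - 5)*(s^3 - 4*s^2 - 17*s + 60) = (s - 5)^2*(s^2 + s - 12) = (s - 5)^2*(s - 3)*(s + 4)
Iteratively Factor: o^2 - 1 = (o - 1)*(o + 1)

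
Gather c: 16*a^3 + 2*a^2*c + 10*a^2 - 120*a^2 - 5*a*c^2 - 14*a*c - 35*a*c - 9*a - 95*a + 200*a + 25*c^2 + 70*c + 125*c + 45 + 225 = 16*a^3 - 110*a^2 + 96*a + c^2*(25 - 5*a) + c*(2*a^2 - 49*a + 195) + 270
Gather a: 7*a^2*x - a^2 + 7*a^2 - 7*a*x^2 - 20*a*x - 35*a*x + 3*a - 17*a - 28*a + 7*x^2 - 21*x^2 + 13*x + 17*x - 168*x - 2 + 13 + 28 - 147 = a^2*(7*x + 6) + a*(-7*x^2 - 55*x - 42) - 14*x^2 - 138*x - 108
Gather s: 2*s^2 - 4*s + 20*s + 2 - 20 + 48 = 2*s^2 + 16*s + 30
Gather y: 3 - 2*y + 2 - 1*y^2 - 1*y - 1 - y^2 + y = -2*y^2 - 2*y + 4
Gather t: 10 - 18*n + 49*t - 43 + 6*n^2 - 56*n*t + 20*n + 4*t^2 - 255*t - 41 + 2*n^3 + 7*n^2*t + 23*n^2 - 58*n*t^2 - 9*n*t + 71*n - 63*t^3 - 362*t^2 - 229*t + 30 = 2*n^3 + 29*n^2 + 73*n - 63*t^3 + t^2*(-58*n - 358) + t*(7*n^2 - 65*n - 435) - 44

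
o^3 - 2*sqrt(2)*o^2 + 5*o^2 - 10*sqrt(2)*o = o*(o + 5)*(o - 2*sqrt(2))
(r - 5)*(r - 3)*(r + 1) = r^3 - 7*r^2 + 7*r + 15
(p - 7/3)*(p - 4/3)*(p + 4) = p^3 + p^2/3 - 104*p/9 + 112/9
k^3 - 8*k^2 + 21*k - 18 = (k - 3)^2*(k - 2)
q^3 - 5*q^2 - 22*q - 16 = (q - 8)*(q + 1)*(q + 2)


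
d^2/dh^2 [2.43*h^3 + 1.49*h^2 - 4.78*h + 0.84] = 14.58*h + 2.98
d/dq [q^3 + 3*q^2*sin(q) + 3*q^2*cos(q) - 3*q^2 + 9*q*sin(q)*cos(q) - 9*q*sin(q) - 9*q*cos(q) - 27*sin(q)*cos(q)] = 3*sqrt(2)*q^2*cos(q + pi/4) + 3*q^2 + 15*q*sin(q) - 3*q*cos(q) + 9*q*cos(2*q) - 6*q + 9*sin(2*q)/2 - 9*sqrt(2)*sin(q + pi/4) - 27*cos(2*q)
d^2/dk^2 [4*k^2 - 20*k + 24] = 8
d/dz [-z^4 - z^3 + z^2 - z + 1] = -4*z^3 - 3*z^2 + 2*z - 1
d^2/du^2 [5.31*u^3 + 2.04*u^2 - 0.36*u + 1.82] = 31.86*u + 4.08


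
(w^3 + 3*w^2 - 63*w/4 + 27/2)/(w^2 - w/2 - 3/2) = (w^2 + 9*w/2 - 9)/(w + 1)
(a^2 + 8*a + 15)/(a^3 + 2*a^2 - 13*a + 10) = (a + 3)/(a^2 - 3*a + 2)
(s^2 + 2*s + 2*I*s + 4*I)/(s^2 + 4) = (s + 2)/(s - 2*I)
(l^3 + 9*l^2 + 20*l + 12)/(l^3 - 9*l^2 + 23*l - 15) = (l^3 + 9*l^2 + 20*l + 12)/(l^3 - 9*l^2 + 23*l - 15)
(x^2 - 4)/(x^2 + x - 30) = (x^2 - 4)/(x^2 + x - 30)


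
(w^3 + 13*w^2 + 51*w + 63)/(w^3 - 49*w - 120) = (w^2 + 10*w + 21)/(w^2 - 3*w - 40)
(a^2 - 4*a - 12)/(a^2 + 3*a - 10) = (a^2 - 4*a - 12)/(a^2 + 3*a - 10)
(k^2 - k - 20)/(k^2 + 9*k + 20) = (k - 5)/(k + 5)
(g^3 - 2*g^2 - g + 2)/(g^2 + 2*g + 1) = (g^2 - 3*g + 2)/(g + 1)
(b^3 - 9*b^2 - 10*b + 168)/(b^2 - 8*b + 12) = (b^2 - 3*b - 28)/(b - 2)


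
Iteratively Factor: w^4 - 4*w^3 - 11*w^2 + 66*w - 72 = (w - 3)*(w^3 - w^2 - 14*w + 24) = (w - 3)*(w + 4)*(w^2 - 5*w + 6) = (w - 3)^2*(w + 4)*(w - 2)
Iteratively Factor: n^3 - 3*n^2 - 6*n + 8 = (n - 4)*(n^2 + n - 2) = (n - 4)*(n + 2)*(n - 1)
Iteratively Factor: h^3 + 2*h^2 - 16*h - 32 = (h + 4)*(h^2 - 2*h - 8) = (h + 2)*(h + 4)*(h - 4)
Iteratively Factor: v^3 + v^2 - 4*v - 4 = (v + 2)*(v^2 - v - 2) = (v + 1)*(v + 2)*(v - 2)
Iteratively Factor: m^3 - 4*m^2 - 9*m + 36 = (m - 3)*(m^2 - m - 12) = (m - 4)*(m - 3)*(m + 3)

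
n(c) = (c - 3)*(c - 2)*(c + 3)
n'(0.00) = -9.00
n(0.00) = 18.00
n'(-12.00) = 471.00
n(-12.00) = -1890.00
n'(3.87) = 20.45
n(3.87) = 11.18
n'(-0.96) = -2.40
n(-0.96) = 23.91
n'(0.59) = -10.32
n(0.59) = 12.20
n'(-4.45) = 68.21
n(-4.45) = -69.68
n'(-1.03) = -1.70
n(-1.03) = 24.06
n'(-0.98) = -2.20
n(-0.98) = 23.96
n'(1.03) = -9.94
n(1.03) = 7.70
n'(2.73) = 2.44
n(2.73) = -1.13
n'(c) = (c - 3)*(c - 2) + (c - 3)*(c + 3) + (c - 2)*(c + 3)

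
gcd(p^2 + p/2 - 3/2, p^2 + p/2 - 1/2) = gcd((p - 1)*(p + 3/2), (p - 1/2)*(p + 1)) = 1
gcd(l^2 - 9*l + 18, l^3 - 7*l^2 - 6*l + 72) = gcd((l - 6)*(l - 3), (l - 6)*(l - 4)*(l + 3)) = l - 6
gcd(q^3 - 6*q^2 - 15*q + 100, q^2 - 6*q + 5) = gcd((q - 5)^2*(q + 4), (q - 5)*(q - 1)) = q - 5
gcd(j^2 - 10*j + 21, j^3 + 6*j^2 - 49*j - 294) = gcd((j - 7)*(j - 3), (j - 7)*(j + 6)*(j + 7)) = j - 7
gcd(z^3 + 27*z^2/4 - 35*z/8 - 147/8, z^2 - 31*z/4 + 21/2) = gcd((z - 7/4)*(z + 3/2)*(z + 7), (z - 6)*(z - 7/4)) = z - 7/4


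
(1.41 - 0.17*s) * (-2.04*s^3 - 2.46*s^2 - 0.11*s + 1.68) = 0.3468*s^4 - 2.4582*s^3 - 3.4499*s^2 - 0.4407*s + 2.3688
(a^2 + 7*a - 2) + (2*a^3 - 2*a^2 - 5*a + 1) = 2*a^3 - a^2 + 2*a - 1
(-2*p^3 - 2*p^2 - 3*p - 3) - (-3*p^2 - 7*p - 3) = -2*p^3 + p^2 + 4*p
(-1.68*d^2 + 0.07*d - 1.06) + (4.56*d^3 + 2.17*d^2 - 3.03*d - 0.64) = 4.56*d^3 + 0.49*d^2 - 2.96*d - 1.7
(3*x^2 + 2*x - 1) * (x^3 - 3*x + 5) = 3*x^5 + 2*x^4 - 10*x^3 + 9*x^2 + 13*x - 5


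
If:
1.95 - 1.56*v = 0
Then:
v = 1.25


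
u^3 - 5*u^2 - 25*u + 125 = (u - 5)^2*(u + 5)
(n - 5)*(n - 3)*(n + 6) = n^3 - 2*n^2 - 33*n + 90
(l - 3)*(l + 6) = l^2 + 3*l - 18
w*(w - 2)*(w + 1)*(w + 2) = w^4 + w^3 - 4*w^2 - 4*w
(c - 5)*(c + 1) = c^2 - 4*c - 5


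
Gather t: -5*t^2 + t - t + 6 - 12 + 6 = -5*t^2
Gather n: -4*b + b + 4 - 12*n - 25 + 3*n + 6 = -3*b - 9*n - 15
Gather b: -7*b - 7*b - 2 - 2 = -14*b - 4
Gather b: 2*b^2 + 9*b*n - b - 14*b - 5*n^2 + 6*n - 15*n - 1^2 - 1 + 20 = 2*b^2 + b*(9*n - 15) - 5*n^2 - 9*n + 18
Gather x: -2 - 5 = -7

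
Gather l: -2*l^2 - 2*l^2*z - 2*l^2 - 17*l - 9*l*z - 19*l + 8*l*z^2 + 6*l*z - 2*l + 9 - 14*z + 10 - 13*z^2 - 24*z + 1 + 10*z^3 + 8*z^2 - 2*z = l^2*(-2*z - 4) + l*(8*z^2 - 3*z - 38) + 10*z^3 - 5*z^2 - 40*z + 20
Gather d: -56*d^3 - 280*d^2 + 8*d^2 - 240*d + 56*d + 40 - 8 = -56*d^3 - 272*d^2 - 184*d + 32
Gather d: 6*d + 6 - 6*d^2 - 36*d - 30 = -6*d^2 - 30*d - 24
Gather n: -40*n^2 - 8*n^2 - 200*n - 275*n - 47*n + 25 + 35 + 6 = -48*n^2 - 522*n + 66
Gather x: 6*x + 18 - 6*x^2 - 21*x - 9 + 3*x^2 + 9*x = -3*x^2 - 6*x + 9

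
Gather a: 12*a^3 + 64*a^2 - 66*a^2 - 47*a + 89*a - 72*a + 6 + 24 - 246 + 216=12*a^3 - 2*a^2 - 30*a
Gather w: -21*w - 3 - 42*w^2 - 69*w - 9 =-42*w^2 - 90*w - 12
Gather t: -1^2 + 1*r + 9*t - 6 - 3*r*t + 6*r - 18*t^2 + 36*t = 7*r - 18*t^2 + t*(45 - 3*r) - 7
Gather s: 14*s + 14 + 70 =14*s + 84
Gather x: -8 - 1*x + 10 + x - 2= 0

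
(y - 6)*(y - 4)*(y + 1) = y^3 - 9*y^2 + 14*y + 24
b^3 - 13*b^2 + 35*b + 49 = (b - 7)^2*(b + 1)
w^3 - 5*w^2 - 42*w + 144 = (w - 8)*(w - 3)*(w + 6)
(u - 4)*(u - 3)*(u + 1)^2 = u^4 - 5*u^3 - u^2 + 17*u + 12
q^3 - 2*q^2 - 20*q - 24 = (q - 6)*(q + 2)^2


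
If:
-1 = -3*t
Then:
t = 1/3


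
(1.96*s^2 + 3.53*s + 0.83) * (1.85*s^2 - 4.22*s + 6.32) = 3.626*s^4 - 1.7407*s^3 - 0.973899999999997*s^2 + 18.807*s + 5.2456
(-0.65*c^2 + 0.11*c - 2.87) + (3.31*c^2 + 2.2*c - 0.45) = 2.66*c^2 + 2.31*c - 3.32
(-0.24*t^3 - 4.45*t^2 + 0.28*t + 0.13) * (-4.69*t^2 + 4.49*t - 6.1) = 1.1256*t^5 + 19.7929*t^4 - 19.8297*t^3 + 27.7925*t^2 - 1.1243*t - 0.793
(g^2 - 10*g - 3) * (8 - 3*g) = -3*g^3 + 38*g^2 - 71*g - 24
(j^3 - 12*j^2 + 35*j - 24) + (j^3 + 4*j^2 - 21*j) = 2*j^3 - 8*j^2 + 14*j - 24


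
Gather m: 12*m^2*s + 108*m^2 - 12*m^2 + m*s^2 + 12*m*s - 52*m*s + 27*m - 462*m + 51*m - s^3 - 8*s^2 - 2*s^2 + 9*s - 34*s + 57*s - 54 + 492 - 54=m^2*(12*s + 96) + m*(s^2 - 40*s - 384) - s^3 - 10*s^2 + 32*s + 384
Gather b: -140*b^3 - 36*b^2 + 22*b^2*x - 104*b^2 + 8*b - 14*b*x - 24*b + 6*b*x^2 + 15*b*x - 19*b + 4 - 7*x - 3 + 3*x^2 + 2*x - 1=-140*b^3 + b^2*(22*x - 140) + b*(6*x^2 + x - 35) + 3*x^2 - 5*x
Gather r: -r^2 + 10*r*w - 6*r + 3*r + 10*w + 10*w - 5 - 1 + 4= -r^2 + r*(10*w - 3) + 20*w - 2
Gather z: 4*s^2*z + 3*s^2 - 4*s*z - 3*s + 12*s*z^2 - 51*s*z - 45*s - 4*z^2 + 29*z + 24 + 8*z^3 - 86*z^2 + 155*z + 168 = 3*s^2 - 48*s + 8*z^3 + z^2*(12*s - 90) + z*(4*s^2 - 55*s + 184) + 192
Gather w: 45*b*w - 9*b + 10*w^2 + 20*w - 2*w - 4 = -9*b + 10*w^2 + w*(45*b + 18) - 4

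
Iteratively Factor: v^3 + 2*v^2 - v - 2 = (v + 2)*(v^2 - 1) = (v - 1)*(v + 2)*(v + 1)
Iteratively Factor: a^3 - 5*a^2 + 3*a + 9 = (a - 3)*(a^2 - 2*a - 3) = (a - 3)^2*(a + 1)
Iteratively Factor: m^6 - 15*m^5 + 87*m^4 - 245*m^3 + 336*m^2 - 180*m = (m - 5)*(m^5 - 10*m^4 + 37*m^3 - 60*m^2 + 36*m) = (m - 5)*(m - 2)*(m^4 - 8*m^3 + 21*m^2 - 18*m) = m*(m - 5)*(m - 2)*(m^3 - 8*m^2 + 21*m - 18) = m*(m - 5)*(m - 2)^2*(m^2 - 6*m + 9) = m*(m - 5)*(m - 3)*(m - 2)^2*(m - 3)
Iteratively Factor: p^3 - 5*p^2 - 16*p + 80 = (p - 4)*(p^2 - p - 20) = (p - 5)*(p - 4)*(p + 4)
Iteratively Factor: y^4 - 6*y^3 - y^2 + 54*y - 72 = (y - 3)*(y^3 - 3*y^2 - 10*y + 24) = (y - 4)*(y - 3)*(y^2 + y - 6) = (y - 4)*(y - 3)*(y + 3)*(y - 2)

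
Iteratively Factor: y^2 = (y)*(y)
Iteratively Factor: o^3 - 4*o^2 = (o)*(o^2 - 4*o) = o*(o - 4)*(o)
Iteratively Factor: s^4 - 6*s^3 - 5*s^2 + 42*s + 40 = (s - 4)*(s^3 - 2*s^2 - 13*s - 10) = (s - 5)*(s - 4)*(s^2 + 3*s + 2) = (s - 5)*(s - 4)*(s + 2)*(s + 1)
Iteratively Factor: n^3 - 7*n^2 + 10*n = (n - 2)*(n^2 - 5*n) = n*(n - 2)*(n - 5)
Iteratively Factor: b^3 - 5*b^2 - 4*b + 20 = (b + 2)*(b^2 - 7*b + 10) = (b - 5)*(b + 2)*(b - 2)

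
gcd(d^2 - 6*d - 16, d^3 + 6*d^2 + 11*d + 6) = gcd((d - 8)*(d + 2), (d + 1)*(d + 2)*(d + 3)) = d + 2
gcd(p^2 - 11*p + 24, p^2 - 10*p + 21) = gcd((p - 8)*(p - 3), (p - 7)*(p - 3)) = p - 3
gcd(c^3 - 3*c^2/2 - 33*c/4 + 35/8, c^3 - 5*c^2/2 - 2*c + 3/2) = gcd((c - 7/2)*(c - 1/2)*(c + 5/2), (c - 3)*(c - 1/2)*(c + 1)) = c - 1/2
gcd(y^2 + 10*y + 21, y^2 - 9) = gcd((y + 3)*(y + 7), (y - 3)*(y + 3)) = y + 3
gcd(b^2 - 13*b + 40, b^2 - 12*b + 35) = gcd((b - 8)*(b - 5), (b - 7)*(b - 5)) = b - 5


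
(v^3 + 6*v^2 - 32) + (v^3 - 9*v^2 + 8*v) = 2*v^3 - 3*v^2 + 8*v - 32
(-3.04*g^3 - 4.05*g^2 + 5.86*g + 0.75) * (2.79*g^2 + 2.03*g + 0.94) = -8.4816*g^5 - 17.4707*g^4 + 5.2703*g^3 + 10.1813*g^2 + 7.0309*g + 0.705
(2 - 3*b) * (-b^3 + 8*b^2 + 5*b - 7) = 3*b^4 - 26*b^3 + b^2 + 31*b - 14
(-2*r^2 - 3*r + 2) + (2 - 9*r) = -2*r^2 - 12*r + 4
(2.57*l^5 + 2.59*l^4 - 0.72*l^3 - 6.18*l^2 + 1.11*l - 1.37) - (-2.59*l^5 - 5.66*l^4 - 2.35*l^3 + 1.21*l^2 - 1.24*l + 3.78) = 5.16*l^5 + 8.25*l^4 + 1.63*l^3 - 7.39*l^2 + 2.35*l - 5.15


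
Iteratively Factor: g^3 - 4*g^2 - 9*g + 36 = (g + 3)*(g^2 - 7*g + 12) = (g - 4)*(g + 3)*(g - 3)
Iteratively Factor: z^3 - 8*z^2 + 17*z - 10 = (z - 2)*(z^2 - 6*z + 5) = (z - 2)*(z - 1)*(z - 5)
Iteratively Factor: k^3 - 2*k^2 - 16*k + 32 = (k - 2)*(k^2 - 16) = (k - 2)*(k + 4)*(k - 4)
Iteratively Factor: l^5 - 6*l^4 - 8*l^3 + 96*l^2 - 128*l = (l - 4)*(l^4 - 2*l^3 - 16*l^2 + 32*l) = (l - 4)*(l - 2)*(l^3 - 16*l) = (l - 4)^2*(l - 2)*(l^2 + 4*l) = l*(l - 4)^2*(l - 2)*(l + 4)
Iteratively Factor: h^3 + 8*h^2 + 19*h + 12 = (h + 1)*(h^2 + 7*h + 12) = (h + 1)*(h + 3)*(h + 4)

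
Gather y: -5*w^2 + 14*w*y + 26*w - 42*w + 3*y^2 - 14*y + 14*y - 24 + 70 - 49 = -5*w^2 + 14*w*y - 16*w + 3*y^2 - 3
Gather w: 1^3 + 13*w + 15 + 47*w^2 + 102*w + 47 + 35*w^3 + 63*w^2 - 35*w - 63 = 35*w^3 + 110*w^2 + 80*w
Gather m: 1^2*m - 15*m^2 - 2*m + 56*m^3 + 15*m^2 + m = 56*m^3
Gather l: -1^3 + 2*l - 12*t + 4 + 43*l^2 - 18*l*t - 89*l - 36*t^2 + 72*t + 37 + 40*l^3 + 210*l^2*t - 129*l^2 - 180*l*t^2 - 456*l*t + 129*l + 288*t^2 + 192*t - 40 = 40*l^3 + l^2*(210*t - 86) + l*(-180*t^2 - 474*t + 42) + 252*t^2 + 252*t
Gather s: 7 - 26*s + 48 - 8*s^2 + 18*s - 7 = -8*s^2 - 8*s + 48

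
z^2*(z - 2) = z^3 - 2*z^2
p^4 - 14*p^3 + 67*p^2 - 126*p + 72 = (p - 6)*(p - 4)*(p - 3)*(p - 1)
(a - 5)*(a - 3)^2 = a^3 - 11*a^2 + 39*a - 45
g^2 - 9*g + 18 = (g - 6)*(g - 3)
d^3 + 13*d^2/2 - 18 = (d - 3/2)*(d + 2)*(d + 6)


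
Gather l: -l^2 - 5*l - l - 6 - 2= -l^2 - 6*l - 8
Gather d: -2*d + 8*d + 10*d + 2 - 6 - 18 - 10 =16*d - 32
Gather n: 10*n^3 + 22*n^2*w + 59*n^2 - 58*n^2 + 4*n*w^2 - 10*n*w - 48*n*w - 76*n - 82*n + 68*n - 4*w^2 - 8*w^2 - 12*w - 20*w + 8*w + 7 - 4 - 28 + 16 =10*n^3 + n^2*(22*w + 1) + n*(4*w^2 - 58*w - 90) - 12*w^2 - 24*w - 9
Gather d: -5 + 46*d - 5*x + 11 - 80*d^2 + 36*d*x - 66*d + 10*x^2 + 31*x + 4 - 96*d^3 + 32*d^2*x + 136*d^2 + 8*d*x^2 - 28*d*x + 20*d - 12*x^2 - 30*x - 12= -96*d^3 + d^2*(32*x + 56) + d*(8*x^2 + 8*x) - 2*x^2 - 4*x - 2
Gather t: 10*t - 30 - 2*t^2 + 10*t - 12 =-2*t^2 + 20*t - 42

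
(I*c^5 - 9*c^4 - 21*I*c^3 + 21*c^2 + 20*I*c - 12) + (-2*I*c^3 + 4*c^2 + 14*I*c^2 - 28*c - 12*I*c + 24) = I*c^5 - 9*c^4 - 23*I*c^3 + 25*c^2 + 14*I*c^2 - 28*c + 8*I*c + 12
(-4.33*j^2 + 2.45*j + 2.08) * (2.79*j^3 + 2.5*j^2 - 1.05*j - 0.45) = -12.0807*j^5 - 3.9895*j^4 + 16.4747*j^3 + 4.576*j^2 - 3.2865*j - 0.936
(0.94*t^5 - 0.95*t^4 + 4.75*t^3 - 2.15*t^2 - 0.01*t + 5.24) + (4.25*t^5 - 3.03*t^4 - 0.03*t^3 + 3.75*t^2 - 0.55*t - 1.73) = 5.19*t^5 - 3.98*t^4 + 4.72*t^3 + 1.6*t^2 - 0.56*t + 3.51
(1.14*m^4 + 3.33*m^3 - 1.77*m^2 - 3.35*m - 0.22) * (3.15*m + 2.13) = 3.591*m^5 + 12.9177*m^4 + 1.5174*m^3 - 14.3226*m^2 - 7.8285*m - 0.4686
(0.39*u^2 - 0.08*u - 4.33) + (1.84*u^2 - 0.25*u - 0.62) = 2.23*u^2 - 0.33*u - 4.95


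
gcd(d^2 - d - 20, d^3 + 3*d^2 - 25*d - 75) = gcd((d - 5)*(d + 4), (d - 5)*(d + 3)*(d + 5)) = d - 5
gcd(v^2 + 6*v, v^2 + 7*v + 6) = v + 6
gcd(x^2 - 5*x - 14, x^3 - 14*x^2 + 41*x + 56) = x - 7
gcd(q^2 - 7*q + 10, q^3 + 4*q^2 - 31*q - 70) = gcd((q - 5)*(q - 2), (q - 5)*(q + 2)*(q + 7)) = q - 5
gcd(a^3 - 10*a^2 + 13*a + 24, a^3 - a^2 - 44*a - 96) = a - 8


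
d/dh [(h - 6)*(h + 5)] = 2*h - 1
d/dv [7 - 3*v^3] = -9*v^2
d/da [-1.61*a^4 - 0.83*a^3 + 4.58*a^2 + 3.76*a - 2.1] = -6.44*a^3 - 2.49*a^2 + 9.16*a + 3.76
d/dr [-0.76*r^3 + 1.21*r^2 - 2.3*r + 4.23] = -2.28*r^2 + 2.42*r - 2.3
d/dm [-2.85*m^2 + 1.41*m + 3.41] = 1.41 - 5.7*m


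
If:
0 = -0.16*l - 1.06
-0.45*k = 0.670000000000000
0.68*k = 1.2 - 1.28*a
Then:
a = 1.73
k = -1.49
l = -6.62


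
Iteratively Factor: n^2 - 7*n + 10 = (n - 2)*(n - 5)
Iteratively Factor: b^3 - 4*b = (b)*(b^2 - 4) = b*(b + 2)*(b - 2)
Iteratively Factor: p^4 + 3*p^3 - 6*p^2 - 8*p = (p + 4)*(p^3 - p^2 - 2*p) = (p - 2)*(p + 4)*(p^2 + p) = (p - 2)*(p + 1)*(p + 4)*(p)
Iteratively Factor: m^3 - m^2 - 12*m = (m - 4)*(m^2 + 3*m) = m*(m - 4)*(m + 3)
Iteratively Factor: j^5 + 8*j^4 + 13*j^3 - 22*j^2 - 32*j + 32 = (j + 2)*(j^4 + 6*j^3 + j^2 - 24*j + 16) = (j - 1)*(j + 2)*(j^3 + 7*j^2 + 8*j - 16) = (j - 1)*(j + 2)*(j + 4)*(j^2 + 3*j - 4) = (j - 1)^2*(j + 2)*(j + 4)*(j + 4)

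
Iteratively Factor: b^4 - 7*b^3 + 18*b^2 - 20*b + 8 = (b - 2)*(b^3 - 5*b^2 + 8*b - 4) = (b - 2)*(b - 1)*(b^2 - 4*b + 4) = (b - 2)^2*(b - 1)*(b - 2)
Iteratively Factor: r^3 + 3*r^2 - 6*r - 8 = (r - 2)*(r^2 + 5*r + 4) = (r - 2)*(r + 4)*(r + 1)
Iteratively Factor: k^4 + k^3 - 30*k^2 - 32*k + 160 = (k - 2)*(k^3 + 3*k^2 - 24*k - 80) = (k - 2)*(k + 4)*(k^2 - k - 20) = (k - 2)*(k + 4)^2*(k - 5)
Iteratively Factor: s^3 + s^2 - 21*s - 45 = (s + 3)*(s^2 - 2*s - 15) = (s + 3)^2*(s - 5)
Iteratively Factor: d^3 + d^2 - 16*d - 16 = (d + 1)*(d^2 - 16) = (d + 1)*(d + 4)*(d - 4)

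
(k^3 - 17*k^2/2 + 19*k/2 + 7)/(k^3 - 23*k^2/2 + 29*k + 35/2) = (k - 2)/(k - 5)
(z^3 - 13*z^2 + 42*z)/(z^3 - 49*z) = (z - 6)/(z + 7)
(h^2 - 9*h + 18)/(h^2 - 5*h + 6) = (h - 6)/(h - 2)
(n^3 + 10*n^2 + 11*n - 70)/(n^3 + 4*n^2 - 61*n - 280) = (n - 2)/(n - 8)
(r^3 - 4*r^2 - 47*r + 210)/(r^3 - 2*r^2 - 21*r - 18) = (r^2 + 2*r - 35)/(r^2 + 4*r + 3)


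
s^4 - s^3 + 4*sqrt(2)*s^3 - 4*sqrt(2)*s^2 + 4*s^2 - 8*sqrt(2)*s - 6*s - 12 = (s - 2)*(s + 1)*(s + sqrt(2))*(s + 3*sqrt(2))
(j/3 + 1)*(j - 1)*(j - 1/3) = j^3/3 + 5*j^2/9 - 11*j/9 + 1/3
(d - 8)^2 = d^2 - 16*d + 64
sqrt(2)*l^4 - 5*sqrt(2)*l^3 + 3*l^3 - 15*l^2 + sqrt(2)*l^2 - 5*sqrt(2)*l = l*(l - 5)*(l + sqrt(2))*(sqrt(2)*l + 1)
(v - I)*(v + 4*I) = v^2 + 3*I*v + 4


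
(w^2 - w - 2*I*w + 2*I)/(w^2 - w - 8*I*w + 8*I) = (w - 2*I)/(w - 8*I)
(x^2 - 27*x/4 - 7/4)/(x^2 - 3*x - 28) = (x + 1/4)/(x + 4)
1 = 1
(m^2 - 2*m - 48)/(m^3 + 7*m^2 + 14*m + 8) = (m^2 - 2*m - 48)/(m^3 + 7*m^2 + 14*m + 8)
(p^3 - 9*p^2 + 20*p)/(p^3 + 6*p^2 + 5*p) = (p^2 - 9*p + 20)/(p^2 + 6*p + 5)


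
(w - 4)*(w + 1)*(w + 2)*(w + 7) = w^4 + 6*w^3 - 17*w^2 - 78*w - 56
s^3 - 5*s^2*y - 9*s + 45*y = (s - 3)*(s + 3)*(s - 5*y)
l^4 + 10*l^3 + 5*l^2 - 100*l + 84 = (l - 2)*(l - 1)*(l + 6)*(l + 7)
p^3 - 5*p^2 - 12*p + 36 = (p - 6)*(p - 2)*(p + 3)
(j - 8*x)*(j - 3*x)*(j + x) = j^3 - 10*j^2*x + 13*j*x^2 + 24*x^3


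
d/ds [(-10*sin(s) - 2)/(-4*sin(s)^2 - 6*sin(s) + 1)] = 2*(-8*sin(s) + 10*cos(2*s) - 21)*cos(s)/(4*sin(s)^2 + 6*sin(s) - 1)^2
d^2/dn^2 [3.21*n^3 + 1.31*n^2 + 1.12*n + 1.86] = 19.26*n + 2.62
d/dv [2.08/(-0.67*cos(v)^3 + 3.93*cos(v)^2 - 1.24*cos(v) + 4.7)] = (-4.1808*cos(v)^2 + 16.3488*cos(v) - 2.5792)*sin(v)/(0.67*cos(v)^3 - 3.93*cos(v)^2 + 1.24*cos(v) - 4.7)^2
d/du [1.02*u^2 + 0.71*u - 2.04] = 2.04*u + 0.71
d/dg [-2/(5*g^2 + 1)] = 20*g/(5*g^2 + 1)^2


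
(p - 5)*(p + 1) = p^2 - 4*p - 5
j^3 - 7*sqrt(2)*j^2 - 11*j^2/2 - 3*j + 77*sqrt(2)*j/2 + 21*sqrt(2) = (j - 6)*(j + 1/2)*(j - 7*sqrt(2))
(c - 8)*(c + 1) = c^2 - 7*c - 8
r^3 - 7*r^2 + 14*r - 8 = (r - 4)*(r - 2)*(r - 1)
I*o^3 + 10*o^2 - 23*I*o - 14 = (o - 7*I)*(o - 2*I)*(I*o + 1)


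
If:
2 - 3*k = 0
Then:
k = 2/3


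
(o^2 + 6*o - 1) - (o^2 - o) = 7*o - 1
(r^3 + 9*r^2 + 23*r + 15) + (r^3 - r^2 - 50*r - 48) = 2*r^3 + 8*r^2 - 27*r - 33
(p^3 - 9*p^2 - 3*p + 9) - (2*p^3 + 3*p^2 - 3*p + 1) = -p^3 - 12*p^2 + 8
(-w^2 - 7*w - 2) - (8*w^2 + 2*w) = -9*w^2 - 9*w - 2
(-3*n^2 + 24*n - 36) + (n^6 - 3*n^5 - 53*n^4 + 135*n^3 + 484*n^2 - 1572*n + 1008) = n^6 - 3*n^5 - 53*n^4 + 135*n^3 + 481*n^2 - 1548*n + 972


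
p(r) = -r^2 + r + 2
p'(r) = 1 - 2*r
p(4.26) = -11.89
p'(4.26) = -7.52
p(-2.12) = -4.61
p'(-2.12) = 5.24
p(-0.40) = 1.44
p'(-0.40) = 1.80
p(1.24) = 1.70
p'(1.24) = -1.48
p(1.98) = 0.06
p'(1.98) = -2.96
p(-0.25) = 1.69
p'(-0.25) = 1.50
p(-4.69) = -24.69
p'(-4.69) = 10.38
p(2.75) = -2.81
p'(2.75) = -4.50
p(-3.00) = -10.00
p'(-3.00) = 7.00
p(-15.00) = -238.00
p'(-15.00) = 31.00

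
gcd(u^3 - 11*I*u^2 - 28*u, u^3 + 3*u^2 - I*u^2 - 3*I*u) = u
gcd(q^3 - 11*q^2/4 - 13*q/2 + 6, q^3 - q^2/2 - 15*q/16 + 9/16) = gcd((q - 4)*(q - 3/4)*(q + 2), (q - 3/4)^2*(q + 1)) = q - 3/4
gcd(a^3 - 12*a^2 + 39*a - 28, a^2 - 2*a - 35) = a - 7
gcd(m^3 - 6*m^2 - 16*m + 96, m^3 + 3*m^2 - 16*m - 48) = m^2 - 16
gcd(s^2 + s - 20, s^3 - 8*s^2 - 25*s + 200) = s + 5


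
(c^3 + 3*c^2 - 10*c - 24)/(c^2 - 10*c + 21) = (c^2 + 6*c + 8)/(c - 7)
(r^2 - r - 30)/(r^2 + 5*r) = (r - 6)/r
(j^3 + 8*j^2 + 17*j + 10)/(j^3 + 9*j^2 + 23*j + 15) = (j + 2)/(j + 3)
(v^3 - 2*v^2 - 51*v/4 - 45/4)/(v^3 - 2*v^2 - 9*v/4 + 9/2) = (2*v^2 - 7*v - 15)/(2*v^2 - 7*v + 6)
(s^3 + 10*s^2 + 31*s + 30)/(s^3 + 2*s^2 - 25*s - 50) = (s + 3)/(s - 5)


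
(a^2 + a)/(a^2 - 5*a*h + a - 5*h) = a/(a - 5*h)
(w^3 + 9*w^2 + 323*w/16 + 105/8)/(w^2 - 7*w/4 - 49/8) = (4*w^2 + 29*w + 30)/(2*(2*w - 7))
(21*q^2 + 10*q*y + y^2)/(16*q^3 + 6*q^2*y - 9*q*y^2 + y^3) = (21*q^2 + 10*q*y + y^2)/(16*q^3 + 6*q^2*y - 9*q*y^2 + y^3)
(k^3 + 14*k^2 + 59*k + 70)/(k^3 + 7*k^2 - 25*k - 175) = (k + 2)/(k - 5)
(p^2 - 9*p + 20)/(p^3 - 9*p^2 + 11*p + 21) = (p^2 - 9*p + 20)/(p^3 - 9*p^2 + 11*p + 21)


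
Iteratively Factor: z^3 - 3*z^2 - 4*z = (z + 1)*(z^2 - 4*z) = (z - 4)*(z + 1)*(z)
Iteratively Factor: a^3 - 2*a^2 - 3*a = (a - 3)*(a^2 + a) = a*(a - 3)*(a + 1)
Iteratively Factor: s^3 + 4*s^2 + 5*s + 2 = (s + 1)*(s^2 + 3*s + 2) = (s + 1)*(s + 2)*(s + 1)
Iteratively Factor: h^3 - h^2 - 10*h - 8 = (h + 2)*(h^2 - 3*h - 4) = (h - 4)*(h + 2)*(h + 1)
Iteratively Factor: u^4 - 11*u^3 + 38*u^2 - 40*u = (u - 5)*(u^3 - 6*u^2 + 8*u) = (u - 5)*(u - 2)*(u^2 - 4*u) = u*(u - 5)*(u - 2)*(u - 4)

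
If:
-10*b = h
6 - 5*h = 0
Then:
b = -3/25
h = 6/5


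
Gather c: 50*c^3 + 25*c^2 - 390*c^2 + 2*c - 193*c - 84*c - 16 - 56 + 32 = 50*c^3 - 365*c^2 - 275*c - 40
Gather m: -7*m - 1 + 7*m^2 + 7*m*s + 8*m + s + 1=7*m^2 + m*(7*s + 1) + s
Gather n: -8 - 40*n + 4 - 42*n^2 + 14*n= -42*n^2 - 26*n - 4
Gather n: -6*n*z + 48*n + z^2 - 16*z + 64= n*(48 - 6*z) + z^2 - 16*z + 64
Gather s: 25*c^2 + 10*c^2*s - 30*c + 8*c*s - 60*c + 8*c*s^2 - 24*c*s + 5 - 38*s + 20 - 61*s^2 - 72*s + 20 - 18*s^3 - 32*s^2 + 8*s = 25*c^2 - 90*c - 18*s^3 + s^2*(8*c - 93) + s*(10*c^2 - 16*c - 102) + 45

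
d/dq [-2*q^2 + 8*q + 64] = 8 - 4*q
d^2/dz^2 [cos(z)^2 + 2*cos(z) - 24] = -2*cos(z) - 2*cos(2*z)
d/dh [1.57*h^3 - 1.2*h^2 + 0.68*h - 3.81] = 4.71*h^2 - 2.4*h + 0.68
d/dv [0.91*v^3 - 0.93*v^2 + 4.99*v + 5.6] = 2.73*v^2 - 1.86*v + 4.99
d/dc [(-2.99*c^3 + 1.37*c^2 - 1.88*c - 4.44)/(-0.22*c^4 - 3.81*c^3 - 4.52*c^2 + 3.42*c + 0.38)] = (-0.6578*c^6 + 0.602800000000002*c^5 + 17.4937*c^4 - 38.6844*c^3 - 57.97*c^2 - 39.0964*c + 14.4704)/(0.0484*c^8 + 1.6764*c^7 + 16.5049*c^6 + 32.9376*c^5 - 5.79720000000001*c^4 - 33.8124*c^3 + 8.2612*c^2 + 2.5992*c + 0.1444)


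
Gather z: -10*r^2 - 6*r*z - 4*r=-10*r^2 - 6*r*z - 4*r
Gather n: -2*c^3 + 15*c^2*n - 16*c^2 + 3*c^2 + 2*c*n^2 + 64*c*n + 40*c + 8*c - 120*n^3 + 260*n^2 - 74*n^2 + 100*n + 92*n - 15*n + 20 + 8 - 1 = -2*c^3 - 13*c^2 + 48*c - 120*n^3 + n^2*(2*c + 186) + n*(15*c^2 + 64*c + 177) + 27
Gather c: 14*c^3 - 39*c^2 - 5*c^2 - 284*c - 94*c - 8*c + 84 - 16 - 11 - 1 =14*c^3 - 44*c^2 - 386*c + 56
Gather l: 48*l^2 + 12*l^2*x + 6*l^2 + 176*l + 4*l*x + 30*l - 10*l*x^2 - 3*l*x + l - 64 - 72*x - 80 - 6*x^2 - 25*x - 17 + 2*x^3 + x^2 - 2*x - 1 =l^2*(12*x + 54) + l*(-10*x^2 + x + 207) + 2*x^3 - 5*x^2 - 99*x - 162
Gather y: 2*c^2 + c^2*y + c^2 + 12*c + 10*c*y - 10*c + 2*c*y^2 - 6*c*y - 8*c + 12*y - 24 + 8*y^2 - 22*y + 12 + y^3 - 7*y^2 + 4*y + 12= 3*c^2 - 6*c + y^3 + y^2*(2*c + 1) + y*(c^2 + 4*c - 6)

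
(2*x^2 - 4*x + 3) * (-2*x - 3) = -4*x^3 + 2*x^2 + 6*x - 9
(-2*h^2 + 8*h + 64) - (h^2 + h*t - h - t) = -3*h^2 - h*t + 9*h + t + 64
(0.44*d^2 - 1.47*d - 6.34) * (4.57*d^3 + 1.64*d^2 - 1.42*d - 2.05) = 2.0108*d^5 - 5.9963*d^4 - 32.0094*d^3 - 9.2122*d^2 + 12.0163*d + 12.997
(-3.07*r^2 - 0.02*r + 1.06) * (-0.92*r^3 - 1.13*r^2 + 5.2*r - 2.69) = 2.8244*r^5 + 3.4875*r^4 - 16.9166*r^3 + 6.9565*r^2 + 5.5658*r - 2.8514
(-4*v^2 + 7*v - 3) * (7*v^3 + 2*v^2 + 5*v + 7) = -28*v^5 + 41*v^4 - 27*v^3 + v^2 + 34*v - 21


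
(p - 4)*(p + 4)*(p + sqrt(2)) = p^3 + sqrt(2)*p^2 - 16*p - 16*sqrt(2)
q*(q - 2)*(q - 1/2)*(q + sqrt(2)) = q^4 - 5*q^3/2 + sqrt(2)*q^3 - 5*sqrt(2)*q^2/2 + q^2 + sqrt(2)*q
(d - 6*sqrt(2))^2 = d^2 - 12*sqrt(2)*d + 72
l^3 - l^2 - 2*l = l*(l - 2)*(l + 1)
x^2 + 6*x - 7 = (x - 1)*(x + 7)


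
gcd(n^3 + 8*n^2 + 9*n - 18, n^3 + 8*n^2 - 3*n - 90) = n + 6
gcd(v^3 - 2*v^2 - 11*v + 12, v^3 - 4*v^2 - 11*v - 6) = 1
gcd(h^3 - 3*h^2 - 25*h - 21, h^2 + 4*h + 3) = h^2 + 4*h + 3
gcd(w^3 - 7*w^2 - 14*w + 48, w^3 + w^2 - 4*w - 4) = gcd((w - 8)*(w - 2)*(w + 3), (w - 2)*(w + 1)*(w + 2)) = w - 2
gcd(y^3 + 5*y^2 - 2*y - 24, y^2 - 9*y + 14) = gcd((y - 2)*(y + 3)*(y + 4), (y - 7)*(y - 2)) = y - 2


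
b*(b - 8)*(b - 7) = b^3 - 15*b^2 + 56*b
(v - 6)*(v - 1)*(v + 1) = v^3 - 6*v^2 - v + 6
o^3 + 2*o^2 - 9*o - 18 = (o - 3)*(o + 2)*(o + 3)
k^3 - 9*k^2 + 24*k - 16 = (k - 4)^2*(k - 1)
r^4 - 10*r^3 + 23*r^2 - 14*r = r*(r - 7)*(r - 2)*(r - 1)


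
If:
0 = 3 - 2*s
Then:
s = 3/2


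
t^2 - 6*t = t*(t - 6)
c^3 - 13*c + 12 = (c - 3)*(c - 1)*(c + 4)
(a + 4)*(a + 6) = a^2 + 10*a + 24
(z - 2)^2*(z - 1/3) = z^3 - 13*z^2/3 + 16*z/3 - 4/3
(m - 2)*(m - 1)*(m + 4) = m^3 + m^2 - 10*m + 8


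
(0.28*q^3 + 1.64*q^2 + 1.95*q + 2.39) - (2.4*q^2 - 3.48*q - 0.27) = 0.28*q^3 - 0.76*q^2 + 5.43*q + 2.66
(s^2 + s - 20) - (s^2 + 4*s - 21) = 1 - 3*s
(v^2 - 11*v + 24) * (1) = v^2 - 11*v + 24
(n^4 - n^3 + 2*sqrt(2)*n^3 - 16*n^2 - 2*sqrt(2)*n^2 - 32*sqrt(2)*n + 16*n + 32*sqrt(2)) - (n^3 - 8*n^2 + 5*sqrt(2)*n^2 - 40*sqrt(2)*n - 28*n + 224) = n^4 - 2*n^3 + 2*sqrt(2)*n^3 - 7*sqrt(2)*n^2 - 8*n^2 + 8*sqrt(2)*n + 44*n - 224 + 32*sqrt(2)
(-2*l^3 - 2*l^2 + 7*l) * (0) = 0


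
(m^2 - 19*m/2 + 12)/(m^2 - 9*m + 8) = (m - 3/2)/(m - 1)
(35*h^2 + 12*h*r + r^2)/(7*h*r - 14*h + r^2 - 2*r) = (5*h + r)/(r - 2)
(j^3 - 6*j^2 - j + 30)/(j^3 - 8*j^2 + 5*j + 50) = (j - 3)/(j - 5)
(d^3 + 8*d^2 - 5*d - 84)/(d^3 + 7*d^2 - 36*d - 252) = (d^2 + d - 12)/(d^2 - 36)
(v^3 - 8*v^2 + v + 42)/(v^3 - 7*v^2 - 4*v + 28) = (v - 3)/(v - 2)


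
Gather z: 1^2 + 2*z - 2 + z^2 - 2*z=z^2 - 1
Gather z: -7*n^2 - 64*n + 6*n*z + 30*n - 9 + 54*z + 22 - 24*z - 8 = -7*n^2 - 34*n + z*(6*n + 30) + 5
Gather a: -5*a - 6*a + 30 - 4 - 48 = -11*a - 22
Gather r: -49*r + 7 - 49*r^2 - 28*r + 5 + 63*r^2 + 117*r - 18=14*r^2 + 40*r - 6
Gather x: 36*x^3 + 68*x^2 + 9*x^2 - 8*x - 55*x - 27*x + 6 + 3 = 36*x^3 + 77*x^2 - 90*x + 9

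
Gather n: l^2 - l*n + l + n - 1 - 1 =l^2 + l + n*(1 - l) - 2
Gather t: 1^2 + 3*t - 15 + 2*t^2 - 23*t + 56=2*t^2 - 20*t + 42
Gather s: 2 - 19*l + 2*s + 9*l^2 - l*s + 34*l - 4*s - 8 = 9*l^2 + 15*l + s*(-l - 2) - 6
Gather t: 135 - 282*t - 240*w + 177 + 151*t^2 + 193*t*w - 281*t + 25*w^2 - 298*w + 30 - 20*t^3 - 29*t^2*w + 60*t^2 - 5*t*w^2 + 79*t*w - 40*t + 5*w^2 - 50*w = -20*t^3 + t^2*(211 - 29*w) + t*(-5*w^2 + 272*w - 603) + 30*w^2 - 588*w + 342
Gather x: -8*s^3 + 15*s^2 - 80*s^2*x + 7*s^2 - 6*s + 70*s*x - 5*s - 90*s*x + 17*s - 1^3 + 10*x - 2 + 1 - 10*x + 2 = -8*s^3 + 22*s^2 + 6*s + x*(-80*s^2 - 20*s)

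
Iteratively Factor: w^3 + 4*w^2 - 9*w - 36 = (w - 3)*(w^2 + 7*w + 12) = (w - 3)*(w + 4)*(w + 3)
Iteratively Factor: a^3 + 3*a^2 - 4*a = (a)*(a^2 + 3*a - 4) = a*(a - 1)*(a + 4)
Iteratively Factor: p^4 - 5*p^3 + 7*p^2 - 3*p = (p - 3)*(p^3 - 2*p^2 + p) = (p - 3)*(p - 1)*(p^2 - p) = p*(p - 3)*(p - 1)*(p - 1)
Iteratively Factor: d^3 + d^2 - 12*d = (d + 4)*(d^2 - 3*d) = (d - 3)*(d + 4)*(d)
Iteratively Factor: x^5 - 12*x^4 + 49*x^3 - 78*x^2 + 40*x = (x)*(x^4 - 12*x^3 + 49*x^2 - 78*x + 40) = x*(x - 4)*(x^3 - 8*x^2 + 17*x - 10) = x*(x - 5)*(x - 4)*(x^2 - 3*x + 2) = x*(x - 5)*(x - 4)*(x - 2)*(x - 1)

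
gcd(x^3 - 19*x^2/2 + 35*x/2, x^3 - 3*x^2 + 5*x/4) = x^2 - 5*x/2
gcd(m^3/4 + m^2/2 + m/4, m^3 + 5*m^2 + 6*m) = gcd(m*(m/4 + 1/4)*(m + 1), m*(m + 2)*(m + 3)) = m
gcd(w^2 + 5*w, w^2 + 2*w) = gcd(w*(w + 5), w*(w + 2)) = w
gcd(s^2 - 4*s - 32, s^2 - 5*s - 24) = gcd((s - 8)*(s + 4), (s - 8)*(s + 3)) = s - 8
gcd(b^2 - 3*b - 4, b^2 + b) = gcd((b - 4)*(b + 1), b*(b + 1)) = b + 1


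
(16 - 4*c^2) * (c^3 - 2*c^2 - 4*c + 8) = -4*c^5 + 8*c^4 + 32*c^3 - 64*c^2 - 64*c + 128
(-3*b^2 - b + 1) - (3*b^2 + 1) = -6*b^2 - b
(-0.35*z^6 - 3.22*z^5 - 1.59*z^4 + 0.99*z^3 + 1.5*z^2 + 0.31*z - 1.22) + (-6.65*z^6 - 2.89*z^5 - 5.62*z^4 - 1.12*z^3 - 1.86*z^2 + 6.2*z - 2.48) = -7.0*z^6 - 6.11*z^5 - 7.21*z^4 - 0.13*z^3 - 0.36*z^2 + 6.51*z - 3.7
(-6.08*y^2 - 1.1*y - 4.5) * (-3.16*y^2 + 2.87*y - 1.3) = 19.2128*y^4 - 13.9736*y^3 + 18.967*y^2 - 11.485*y + 5.85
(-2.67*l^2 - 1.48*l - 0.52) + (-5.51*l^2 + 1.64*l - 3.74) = -8.18*l^2 + 0.16*l - 4.26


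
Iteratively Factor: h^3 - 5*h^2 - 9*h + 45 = (h - 3)*(h^2 - 2*h - 15) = (h - 3)*(h + 3)*(h - 5)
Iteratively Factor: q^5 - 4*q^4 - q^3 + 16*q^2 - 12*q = (q)*(q^4 - 4*q^3 - q^2 + 16*q - 12) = q*(q - 1)*(q^3 - 3*q^2 - 4*q + 12) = q*(q - 1)*(q + 2)*(q^2 - 5*q + 6) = q*(q - 2)*(q - 1)*(q + 2)*(q - 3)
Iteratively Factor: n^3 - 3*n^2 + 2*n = (n - 1)*(n^2 - 2*n) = (n - 2)*(n - 1)*(n)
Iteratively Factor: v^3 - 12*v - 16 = (v + 2)*(v^2 - 2*v - 8) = (v + 2)^2*(v - 4)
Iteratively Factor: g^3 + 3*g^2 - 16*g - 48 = (g + 4)*(g^2 - g - 12) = (g + 3)*(g + 4)*(g - 4)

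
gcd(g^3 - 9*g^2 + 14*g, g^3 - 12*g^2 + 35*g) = g^2 - 7*g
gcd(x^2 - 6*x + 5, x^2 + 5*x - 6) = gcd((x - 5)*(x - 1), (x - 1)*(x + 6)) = x - 1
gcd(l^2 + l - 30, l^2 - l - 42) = l + 6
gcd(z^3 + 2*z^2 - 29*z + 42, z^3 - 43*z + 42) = z + 7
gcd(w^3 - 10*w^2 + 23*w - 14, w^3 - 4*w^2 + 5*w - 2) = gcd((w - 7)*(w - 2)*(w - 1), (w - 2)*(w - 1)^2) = w^2 - 3*w + 2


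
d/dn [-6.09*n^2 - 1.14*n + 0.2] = -12.18*n - 1.14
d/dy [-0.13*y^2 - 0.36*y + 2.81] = -0.26*y - 0.36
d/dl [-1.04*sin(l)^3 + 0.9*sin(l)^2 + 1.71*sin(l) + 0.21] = (-3.12*sin(l)^2 + 1.8*sin(l) + 1.71)*cos(l)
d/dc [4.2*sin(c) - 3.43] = 4.2*cos(c)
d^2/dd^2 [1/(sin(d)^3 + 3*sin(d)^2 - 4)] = 3*(-12*sin(d)^4 + 3*sin(d) - sin(3*d) + 8)/(4*(sin(d) - 1)^3*(sin(d) + 2)^4)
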